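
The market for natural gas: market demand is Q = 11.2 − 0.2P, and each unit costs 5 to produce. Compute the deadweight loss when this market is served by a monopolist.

DWL = 65.025

Inverting demand: P = 56 − 5Q.
Perfect competition: P = MC = 5, so 56 − 5Q = 5 and Q = 10.2.
Monopoly sets MR = MC: 56 − 10Q = 5 ⇒ Q = 5.1, P = 56 − 5·5.1 = 30.5.
DWL is the triangle between Q = 5.1 and Q = 10.2: ½·(10.2 − 5.1)·(30.5 − 5) = 65.025.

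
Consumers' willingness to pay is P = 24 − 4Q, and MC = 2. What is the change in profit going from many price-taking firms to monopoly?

Profit rises by 30.25

Competitive firms price at marginal cost: P = 2, giving Q = 5.5.
Profit = (2 − 2)·5.5 = 0.
Monopoly sets MR = MC: 24 − 8Q = 2 ⇒ Q = 2.75, P = 24 − 4·2.75 = 13.
Profit = (13 − 2)·2.75 = 30.25.
Change in profit: 30.25 − 0 = 30.25.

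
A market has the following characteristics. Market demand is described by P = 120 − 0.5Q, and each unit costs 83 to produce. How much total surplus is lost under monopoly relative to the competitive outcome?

DWL = 342.25

Under competition P = MC = 83, so Q = (120 − 83)/0.5 = 74.
A monopolist chooses Q where MR = MC. MR = 120 − Q; setting this equal to 83 gives Q = 37 and P = 101.5.
DWL is the triangle between Q = 37 and Q = 74: ½·(74 − 37)·(101.5 − 83) = 342.25.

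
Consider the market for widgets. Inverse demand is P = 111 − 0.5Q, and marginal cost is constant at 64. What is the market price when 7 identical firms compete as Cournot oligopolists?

With 7 symmetric Cournot firms, each firm's FOC gives 111 − 4q = 64, so q = 11.75, Q = 7·11.75 = 82.25, and P = 69.875.

P = 69.875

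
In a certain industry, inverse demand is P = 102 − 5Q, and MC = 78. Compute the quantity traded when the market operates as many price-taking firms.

Q = 4.8

Competitive firms price at marginal cost: P = 78, giving Q = 4.8.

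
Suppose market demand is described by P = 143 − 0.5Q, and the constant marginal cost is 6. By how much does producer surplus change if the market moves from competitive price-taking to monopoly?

PS rises by 9384.5

Perfect competition: P = MC = 6, so 143 − 0.5Q = 6 and Q = 274.
PS = (6 − 6)·274 = 0.
Monopoly sets MR = MC: 143 − Q = 6 ⇒ Q = 137, P = 143 − 0.5·137 = 74.5.
PS = (74.5 − 6)·137 = 9384.5.
Change in producer surplus: 9384.5 − 0 = 9384.5.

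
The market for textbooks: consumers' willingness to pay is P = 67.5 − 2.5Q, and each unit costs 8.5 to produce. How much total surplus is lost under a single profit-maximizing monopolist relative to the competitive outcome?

Under competition P = MC = 8.5, so Q = (67.5 − 8.5)/2.5 = 23.6.
Monopoly sets MR = MC: 67.5 − 5Q = 8.5 ⇒ Q = 11.8, P = 67.5 − 2.5·11.8 = 38.
DWL is the triangle between Q = 11.8 and Q = 23.6: ½·(23.6 − 11.8)·(38 − 8.5) = 174.05.

DWL = 174.05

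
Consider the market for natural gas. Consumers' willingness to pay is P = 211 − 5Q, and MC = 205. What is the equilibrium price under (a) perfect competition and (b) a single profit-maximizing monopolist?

Competition: P = 205; Monopoly: P = 208

Perfect competition: P = MC = 205, so 211 − 5Q = 205 and Q = 1.2.
A monopolist chooses Q where MR = MC. MR = 211 − 10Q; setting this equal to 205 gives Q = 0.6 and P = 208.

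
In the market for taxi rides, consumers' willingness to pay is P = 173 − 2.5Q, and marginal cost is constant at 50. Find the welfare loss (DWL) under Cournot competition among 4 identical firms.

DWL = 121.032

Perfect competition: P = MC = 50, so 173 − 2.5Q = 50 and Q = 49.2.
Cournot with 4 identical firms: the symmetric best-response condition is 173 − 12.5q = 50. Each firm produces q = 9.84, total output Q = 39.36, price P = 74.6.
DWL is the triangle between Q = 39.36 and Q = 49.2: ½·(49.2 − 39.36)·(74.6 − 50) = 121.032.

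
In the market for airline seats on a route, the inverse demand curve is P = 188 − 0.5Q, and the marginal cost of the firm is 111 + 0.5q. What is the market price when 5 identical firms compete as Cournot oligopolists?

With 5 symmetric Cournot firms, each firm's FOC gives 188 − 3q = 111 + 0.5q, so q = 22, Q = 5·22 = 110, and P = 133.

P = 133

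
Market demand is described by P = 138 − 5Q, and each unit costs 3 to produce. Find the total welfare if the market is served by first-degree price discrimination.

Under first-degree price discrimination the firm charges each unit its demand price and produces up to where P = MC, i.e. Q = 27. Consumer surplus is zero; producer surplus equals total surplus.
TS = 1822.5 (equal to competitive TS).

TS = 1822.5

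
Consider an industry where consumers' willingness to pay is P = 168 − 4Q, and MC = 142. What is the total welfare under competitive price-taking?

TS = 84.5

Perfect competition: P = MC = 142, so 168 − 4Q = 142 and Q = 6.5.
CS = ½·(168 − 142)·6.5 = 84.5; PS = (142 − 142)·6.5 = 0; TS = 84.5.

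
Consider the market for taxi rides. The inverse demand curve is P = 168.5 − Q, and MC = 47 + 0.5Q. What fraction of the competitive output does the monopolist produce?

Q_m/Q_c = 0.6

Monopoly sets MR = MC: 168.5 − 2Q = 47 + 0.5Q ⇒ Q = 48.6, P = 168.5 − 48.6 = 119.9.
Competitive equilibrium sets price equal to marginal cost: 168.5 − Q = 47 + 0.5Q, so Q = 81 and P = 87.5.
Ratio Q_m/Q_c = 48.6/81 = 0.6.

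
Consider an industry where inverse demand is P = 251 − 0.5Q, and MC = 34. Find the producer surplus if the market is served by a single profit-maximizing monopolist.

PS = 23544.5

The monopolist equates marginal revenue to marginal cost: 251 − Q = 34, so Q = 217. From demand, P = 142.5.
PS = (142.5 − 34)·217 = 23544.5.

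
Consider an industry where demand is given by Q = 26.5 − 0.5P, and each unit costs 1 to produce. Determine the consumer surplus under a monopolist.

Inverting demand: P = 53 − 2Q.
A monopolist chooses Q where MR = MC. MR = 53 − 4Q; setting this equal to 1 gives Q = 13 and P = 27.
CS = ½·(53 − 27)·13 = 169.

CS = 169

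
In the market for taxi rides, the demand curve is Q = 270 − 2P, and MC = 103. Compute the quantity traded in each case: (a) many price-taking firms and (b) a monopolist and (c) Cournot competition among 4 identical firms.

Competition: Q = 64; Monopoly: Q = 32; Cournot: Q = 51.2

Inverting demand: P = 135 − 0.5Q.
Perfect competition: P = MC = 103, so 135 − 0.5Q = 103 and Q = 64.
The monopolist equates marginal revenue to marginal cost: 135 − Q = 103, so Q = 32. From demand, P = 119.
In a 4-firm Cournot equilibrium, symmetry and the first-order condition give q = (135 − 103)/(2.5) = 12.8. So Q = 51.2 and P = 109.4.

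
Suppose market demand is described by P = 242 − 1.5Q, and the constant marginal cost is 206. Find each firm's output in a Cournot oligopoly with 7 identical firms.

q_i = 3

In a 7-firm Cournot equilibrium, symmetry and the first-order condition give q = (242 − 206)/(12) = 3. So Q = 21 and P = 210.5.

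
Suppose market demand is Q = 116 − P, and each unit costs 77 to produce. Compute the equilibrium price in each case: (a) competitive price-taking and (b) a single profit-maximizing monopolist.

Inverting demand: P = 116 − Q.
Under competition P = MC = 77, so Q = (116 − 77)/1 = 39.
Monopoly sets MR = MC: 116 − 2Q = 77 ⇒ Q = 19.5, P = 116 − 19.5 = 96.5.

Competition: P = 77; Monopoly: P = 96.5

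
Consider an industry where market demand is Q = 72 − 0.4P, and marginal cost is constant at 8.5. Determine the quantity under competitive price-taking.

Q = 68.6

Inverting demand: P = 180 − 2.5Q.
Under competition P = MC = 8.5, so Q = (180 − 8.5)/2.5 = 68.6.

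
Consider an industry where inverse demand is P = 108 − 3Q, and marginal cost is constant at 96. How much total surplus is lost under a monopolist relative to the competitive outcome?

Perfect competition: P = MC = 96, so 108 − 3Q = 96 and Q = 4.
The monopolist equates marginal revenue to marginal cost: 108 − 6Q = 96, so Q = 2. From demand, P = 102.
DWL is the triangle between Q = 2 and Q = 4: ½·(4 − 2)·(102 − 96) = 6.

DWL = 6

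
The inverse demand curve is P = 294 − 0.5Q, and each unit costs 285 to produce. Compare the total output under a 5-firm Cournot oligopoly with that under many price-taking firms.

Cournot with 5 identical firms: the symmetric best-response condition is 294 − 3q = 285. Each firm produces q = 3, total output Q = 15, price P = 286.5.
Perfect competition: P = MC = 285, so 294 − 0.5Q = 285 and Q = 18.

Cournot: Q = 15; Competition: Q = 18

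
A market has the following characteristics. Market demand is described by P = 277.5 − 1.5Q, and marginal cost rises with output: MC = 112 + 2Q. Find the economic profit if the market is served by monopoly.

Profit = 2739.025

The monopolist equates marginal revenue to marginal cost: 277.5 − 3Q = 112 + 2Q, so Q = 33.1. From demand, P = 227.85.
Profit = 227.85·33.1 − (112·33.1 + ½·2·33.1²) = 2739.025.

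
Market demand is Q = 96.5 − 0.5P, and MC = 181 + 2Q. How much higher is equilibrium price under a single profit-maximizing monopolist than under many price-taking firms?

Equilibrium price rises by 2

Inverting demand: P = 193 − 2Q.
Competitive equilibrium sets price equal to marginal cost: 193 − 2Q = 181 + 2Q, so Q = 3 and P = 187.
The monopolist equates marginal revenue to marginal cost: 193 − 4Q = 181 + 2Q, so Q = 2. From demand, P = 189.
Change in equilibrium price: 189 − 187 = 2.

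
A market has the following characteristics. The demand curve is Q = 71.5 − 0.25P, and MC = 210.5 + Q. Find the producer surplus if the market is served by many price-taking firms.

PS = 114.005

Inverting demand: P = 286 − 4Q.
Under competition P = MC: 286 − 4Q = 210.5 + Q ⇒ Q = 15.1, P = 225.6.
PS = P·Q − VC(Q) = 225.6·15.1 − (210.5·15.1 + ½·1·15.1²) = 114.005.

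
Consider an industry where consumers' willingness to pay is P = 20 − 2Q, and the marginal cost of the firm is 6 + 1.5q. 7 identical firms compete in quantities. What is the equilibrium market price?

P = 8.8

In a 7-firm Cournot equilibrium, symmetry and the first-order condition give q = (20 − 6)/(17.5) = 0.8. So Q = 5.6 and P = 8.8.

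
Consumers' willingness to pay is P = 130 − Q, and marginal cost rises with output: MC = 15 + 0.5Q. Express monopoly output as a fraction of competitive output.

Q_m/Q_c = 0.6

The monopolist equates marginal revenue to marginal cost: 130 − 2Q = 15 + 0.5Q, so Q = 46. From demand, P = 84.
Competitive equilibrium sets price equal to marginal cost: 130 − Q = 15 + 0.5Q, so Q = 230/3 and P = 160/3.
Ratio Q_m/Q_c = 46/(230/3) = 0.6.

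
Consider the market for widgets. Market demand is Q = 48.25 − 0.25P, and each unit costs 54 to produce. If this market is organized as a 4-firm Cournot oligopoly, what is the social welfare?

Inverting demand: P = 193 − 4Q.
In a 4-firm Cournot equilibrium, symmetry and the first-order condition give q = (193 − 54)/(20) = 6.95. So Q = 27.8 and P = 81.8.
CS = ½·(193 − 81.8)·27.8 = 1545.68; PS = (81.8 − 54)·27.8 = 772.84; TS = 2318.52.

TS = 2318.52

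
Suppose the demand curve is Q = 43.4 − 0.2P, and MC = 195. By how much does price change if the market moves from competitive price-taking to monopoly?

Inverting demand: P = 217 − 5Q.
Perfect competition: P = MC = 195, so 217 − 5Q = 195 and Q = 4.4.
The monopolist equates marginal revenue to marginal cost: 217 − 10Q = 195, so Q = 2.2. From demand, P = 206.
Change in price: 206 − 195 = 11.

P rises by 11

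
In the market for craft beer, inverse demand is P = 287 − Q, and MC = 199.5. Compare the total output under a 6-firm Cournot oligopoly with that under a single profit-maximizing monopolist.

Cournot: Q = 75; Monopoly: Q = 43.75

With 6 symmetric Cournot firms, each firm's FOC gives 287 − 7q = 199.5, so q = 12.5, Q = 6·12.5 = 75, and P = 212.
Monopoly sets MR = MC: 287 − 2Q = 199.5 ⇒ Q = 43.75, P = 287 − 43.75 = 243.25.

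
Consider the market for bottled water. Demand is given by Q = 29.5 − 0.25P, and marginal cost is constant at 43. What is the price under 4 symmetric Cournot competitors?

Inverting demand: P = 118 − 4Q.
Cournot with 4 identical firms: the symmetric best-response condition is 118 − 20q = 43. Each firm produces q = 3.75, total output Q = 15, price P = 58.

P = 58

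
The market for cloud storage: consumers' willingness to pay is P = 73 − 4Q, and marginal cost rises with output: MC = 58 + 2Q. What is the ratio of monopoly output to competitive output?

Q_m/Q_c = 0.6

A monopolist chooses Q where MR = MC. MR = 73 − 8Q; setting this equal to 58 + 2Q gives Q = 1.5 and P = 67.
Competitive equilibrium sets price equal to marginal cost: 73 − 4Q = 58 + 2Q, so Q = 2.5 and P = 63.
Ratio Q_m/Q_c = 1.5/2.5 = 0.6.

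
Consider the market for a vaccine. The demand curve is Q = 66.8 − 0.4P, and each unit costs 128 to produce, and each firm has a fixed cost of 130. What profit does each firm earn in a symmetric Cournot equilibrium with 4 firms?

π_i = −105.664

Inverting demand: P = 167 − 2.5Q.
In a 4-firm Cournot equilibrium, symmetry and the first-order condition give q = (167 − 128)/(12.5) = 3.12. So Q = 12.48 and P = 135.8.
Each firm's profit = (135.8 − 128)·3.12 − 130 = −105.664.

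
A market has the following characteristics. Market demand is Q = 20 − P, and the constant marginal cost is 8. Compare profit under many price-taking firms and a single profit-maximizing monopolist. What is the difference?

π rises by 36

Inverting demand: P = 20 − Q.
Perfect competition: P = MC = 8, so 20 − Q = 8 and Q = 12.
Profit = (8 − 8)·12 = 0.
The monopolist equates marginal revenue to marginal cost: 20 − 2Q = 8, so Q = 6. From demand, P = 14.
Profit = (14 − 8)·6 = 36.
Change in profit: 36 − 0 = 36.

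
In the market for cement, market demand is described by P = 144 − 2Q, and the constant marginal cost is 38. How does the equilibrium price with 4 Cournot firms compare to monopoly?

Cournot: P = 59.2; Monopoly: P = 91

Cournot with 4 identical firms: the symmetric best-response condition is 144 − 10q = 38. Each firm produces q = 10.6, total output Q = 42.4, price P = 59.2.
A monopolist chooses Q where MR = MC. MR = 144 − 4Q; setting this equal to 38 gives Q = 26.5 and P = 91.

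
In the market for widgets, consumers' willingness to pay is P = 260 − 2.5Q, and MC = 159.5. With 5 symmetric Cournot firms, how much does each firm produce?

Cournot with 5 identical firms: the symmetric best-response condition is 260 − 15q = 159.5. Each firm produces q = 6.7, total output Q = 33.5, price P = 176.25.

q_i = 6.7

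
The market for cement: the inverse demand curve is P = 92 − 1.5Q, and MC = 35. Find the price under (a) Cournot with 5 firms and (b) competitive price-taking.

Cournot: P = 44.5; Competition: P = 35

In a 5-firm Cournot equilibrium, symmetry and the first-order condition give q = (92 − 35)/(9) = 19/3. So Q = 95/3 and P = 44.5.
Perfect competition: P = MC = 35, so 92 − 1.5Q = 35 and Q = 38.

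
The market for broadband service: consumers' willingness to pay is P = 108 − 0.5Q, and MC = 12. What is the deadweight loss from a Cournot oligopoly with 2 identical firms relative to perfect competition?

Under competition P = MC = 12, so Q = (108 − 12)/0.5 = 192.
In a 2-firm Cournot equilibrium, symmetry and the first-order condition give q = (108 − 12)/(1.5) = 64. So Q = 128 and P = 44.
DWL is the triangle between Q = 128 and Q = 192: ½·(192 − 128)·(44 − 12) = 1024.

DWL = 1024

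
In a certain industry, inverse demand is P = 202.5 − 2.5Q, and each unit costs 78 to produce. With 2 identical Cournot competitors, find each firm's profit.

π_i = 688.9

Cournot with 2 identical firms: the symmetric best-response condition is 202.5 − 7.5q = 78. Each firm produces q = 16.6, total output Q = 33.2, price P = 119.5.
Each firm's profit = (119.5 − 78)·16.6 = 688.9.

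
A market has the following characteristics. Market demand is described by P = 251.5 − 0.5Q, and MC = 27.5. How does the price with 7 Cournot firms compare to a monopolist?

Cournot with 7 identical firms: the symmetric best-response condition is 251.5 − 4q = 27.5. Each firm produces q = 56, total output Q = 392, price P = 55.5.
A monopolist chooses Q where MR = MC. MR = 251.5 − Q; setting this equal to 27.5 gives Q = 224 and P = 139.5.

Cournot: P = 55.5; Monopoly: P = 139.5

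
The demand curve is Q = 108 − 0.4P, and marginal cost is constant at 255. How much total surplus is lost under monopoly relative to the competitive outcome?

Inverting demand: P = 270 − 2.5Q.
Under competition P = MC = 255, so Q = (270 − 255)/2.5 = 6.
A monopolist chooses Q where MR = MC. MR = 270 − 5Q; setting this equal to 255 gives Q = 3 and P = 262.5.
DWL is the triangle between Q = 3 and Q = 6: ½·(6 − 3)·(262.5 − 255) = 11.25.

DWL = 11.25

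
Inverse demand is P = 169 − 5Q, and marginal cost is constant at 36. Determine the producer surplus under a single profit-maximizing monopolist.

Monopoly sets MR = MC: 169 − 10Q = 36 ⇒ Q = 13.3, P = 169 − 5·13.3 = 102.5.
PS = (102.5 − 36)·13.3 = 884.45.

PS = 884.45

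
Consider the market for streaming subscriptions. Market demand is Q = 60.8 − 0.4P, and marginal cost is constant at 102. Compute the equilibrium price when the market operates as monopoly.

Inverting demand: P = 152 − 2.5Q.
A monopolist chooses Q where MR = MC. MR = 152 − 5Q; setting this equal to 102 gives Q = 10 and P = 127.

P = 127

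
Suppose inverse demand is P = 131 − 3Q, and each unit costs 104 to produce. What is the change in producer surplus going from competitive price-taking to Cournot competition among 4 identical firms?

Competitive firms price at marginal cost: P = 104, giving Q = 9.
PS = (104 − 104)·9 = 0.
With 4 symmetric Cournot firms, each firm's FOC gives 131 − 15q = 104, so q = 1.8, Q = 4·1.8 = 7.2, and P = 109.4.
PS = (109.4 − 104)·7.2 = 38.88.
Change in producer surplus: 38.88 − 0 = 38.88.

PS rises by 38.88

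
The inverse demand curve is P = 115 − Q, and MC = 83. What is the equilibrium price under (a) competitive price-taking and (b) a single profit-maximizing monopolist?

Competition: P = 83; Monopoly: P = 99

Under competition P = MC = 83, so Q = (115 − 83)/1 = 32.
A monopolist chooses Q where MR = MC. MR = 115 − 2Q; setting this equal to 83 gives Q = 16 and P = 99.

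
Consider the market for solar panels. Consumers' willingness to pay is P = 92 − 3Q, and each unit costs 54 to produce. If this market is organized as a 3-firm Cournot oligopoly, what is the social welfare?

TS = 225.625

With 3 symmetric Cournot firms, each firm's FOC gives 92 − 12q = 54, so q = 19/6, Q = 3·19/6 = 9.5, and P = 63.5.
CS = ½·(92 − 63.5)·9.5 = 135.375; PS = (63.5 − 54)·9.5 = 90.25; TS = 225.625.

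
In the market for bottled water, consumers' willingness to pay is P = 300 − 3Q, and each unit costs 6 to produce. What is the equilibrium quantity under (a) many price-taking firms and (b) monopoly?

Under competition P = MC = 6, so Q = (300 − 6)/3 = 98.
The monopolist equates marginal revenue to marginal cost: 300 − 6Q = 6, so Q = 49. From demand, P = 153.

Competition: Q = 98; Monopoly: Q = 49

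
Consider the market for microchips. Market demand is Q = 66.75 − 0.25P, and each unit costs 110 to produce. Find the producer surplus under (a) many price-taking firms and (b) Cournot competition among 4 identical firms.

Inverting demand: P = 267 − 4Q.
Under competition P = MC = 110, so Q = (267 − 110)/4 = 39.25.
PS = (110 − 110)·39.25 = 0.
Cournot with 4 identical firms: the symmetric best-response condition is 267 − 20q = 110. Each firm produces q = 7.85, total output Q = 31.4, price P = 141.4.
PS = (141.4 − 110)·31.4 = 985.96.

Competition: PS = 0; Cournot: PS = 985.96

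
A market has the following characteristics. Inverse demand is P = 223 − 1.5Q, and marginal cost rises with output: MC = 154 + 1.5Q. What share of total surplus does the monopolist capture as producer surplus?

PS/TS = 0.75

The monopolist equates marginal revenue to marginal cost: 223 − 3Q = 154 + 1.5Q, so Q = 46/3. From demand, P = 200.
CS = ½·(223 − 200)·46/3 = 529/3.
PS = P·Q − VC(Q) = 200·46/3 − (154·46/3 + ½·1.5·(46/3)²) = 529.
Share captured = PS/TS = 529/(2116/3) = 0.75.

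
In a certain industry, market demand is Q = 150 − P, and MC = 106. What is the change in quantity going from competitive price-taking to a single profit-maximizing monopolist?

Inverting demand: P = 150 − Q.
Competitive firms price at marginal cost: P = 106, giving Q = 44.
A monopolist chooses Q where MR = MC. MR = 150 − 2Q; setting this equal to 106 gives Q = 22 and P = 128.
Change in quantity: 22 − 44 = −22.

Quantity falls by 22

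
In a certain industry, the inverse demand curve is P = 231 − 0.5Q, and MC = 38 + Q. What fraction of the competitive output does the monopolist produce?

Monopoly sets MR = MC: 231 − Q = 38 + Q ⇒ Q = 96.5, P = 231 − 0.5·96.5 = 182.75.
Competitive equilibrium sets price equal to marginal cost: 231 − 0.5Q = 38 + Q, so Q = 386/3 and P = 500/3.
Ratio Q_m/Q_c = 96.5/(386/3) = 0.75.

Q_m/Q_c = 0.75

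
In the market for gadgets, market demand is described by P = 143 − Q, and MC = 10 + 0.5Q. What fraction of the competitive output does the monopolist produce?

A monopolist chooses Q where MR = MC. MR = 143 − 2Q; setting this equal to 10 + 0.5Q gives Q = 53.2 and P = 89.8.
Under competition P = MC: 143 − Q = 10 + 0.5Q ⇒ Q = 266/3, P = 163/3.
Ratio Q_m/Q_c = 53.2/(266/3) = 0.6.

Q_m/Q_c = 0.6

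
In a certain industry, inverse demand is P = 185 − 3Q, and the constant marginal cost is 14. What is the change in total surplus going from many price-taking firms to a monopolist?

Perfect competition: P = MC = 14, so 185 − 3Q = 14 and Q = 57.
CS = ½·(185 − 14)·57 = 4873.5; PS = (14 − 14)·57 = 0; TS = 4873.5.
A monopolist chooses Q where MR = MC. MR = 185 − 6Q; setting this equal to 14 gives Q = 28.5 and P = 99.5.
CS = ½·(185 − 99.5)·28.5 = 1218.375; PS = (99.5 − 14)·28.5 = 2436.75; TS = 3655.125.
Change in total surplus: 3655.125 − 4873.5 = −1218.375.

TS falls by 1218.375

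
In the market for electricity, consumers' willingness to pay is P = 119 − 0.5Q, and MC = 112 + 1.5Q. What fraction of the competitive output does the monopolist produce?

Monopoly sets MR = MC: 119 − Q = 112 + 1.5Q ⇒ Q = 2.8, P = 119 − 0.5·2.8 = 117.6.
Under competition P = MC: 119 − 0.5Q = 112 + 1.5Q ⇒ Q = 3.5, P = 117.25.
Ratio Q_m/Q_c = 2.8/3.5 = 0.8.

Q_m/Q_c = 0.8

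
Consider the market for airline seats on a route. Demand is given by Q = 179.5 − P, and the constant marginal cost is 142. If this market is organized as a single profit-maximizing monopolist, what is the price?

Inverting demand: P = 179.5 − Q.
A monopolist chooses Q where MR = MC. MR = 179.5 − 2Q; setting this equal to 142 gives Q = 18.75 and P = 160.75.

P = 160.75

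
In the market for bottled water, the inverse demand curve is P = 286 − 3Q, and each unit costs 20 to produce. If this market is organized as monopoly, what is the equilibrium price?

Monopoly sets MR = MC: 286 − 6Q = 20 ⇒ Q = 133/3, P = 286 − 3·133/3 = 153.

P = 153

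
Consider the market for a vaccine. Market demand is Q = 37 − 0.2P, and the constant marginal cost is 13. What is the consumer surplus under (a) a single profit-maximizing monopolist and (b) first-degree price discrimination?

Monopoly: CS = 739.6; Perfect PD: CS = 0

Inverting demand: P = 185 − 5Q.
The monopolist equates marginal revenue to marginal cost: 185 − 10Q = 13, so Q = 17.2. From demand, P = 99.
CS = ½·(185 − 99)·17.2 = 739.6.
A perfectly discriminating monopolist sells every unit with P(Q) ≥ MC(Q), so output equals the competitive quantity Q = 34.4. Each buyer pays their reservation price, so CS = 0 and the firm captures all surplus.
CS = 0.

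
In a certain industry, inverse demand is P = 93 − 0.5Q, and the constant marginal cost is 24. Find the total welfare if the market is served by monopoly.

A monopolist chooses Q where MR = MC. MR = 93 − Q; setting this equal to 24 gives Q = 69 and P = 58.5.
CS = ½·(93 − 58.5)·69 = 1190.25; PS = (58.5 − 24)·69 = 2380.5; TS = 3570.75.

TS = 3570.75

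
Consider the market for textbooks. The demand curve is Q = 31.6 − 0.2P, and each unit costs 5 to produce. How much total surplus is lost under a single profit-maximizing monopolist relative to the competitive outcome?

Inverting demand: P = 158 − 5Q.
Perfect competition: P = MC = 5, so 158 − 5Q = 5 and Q = 30.6.
The monopolist equates marginal revenue to marginal cost: 158 − 10Q = 5, so Q = 15.3. From demand, P = 81.5.
DWL is the triangle between Q = 15.3 and Q = 30.6: ½·(30.6 − 15.3)·(81.5 − 5) = 585.225.

DWL = 585.225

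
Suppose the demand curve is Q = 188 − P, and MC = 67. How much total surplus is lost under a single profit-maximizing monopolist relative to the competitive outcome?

Inverting demand: P = 188 − Q.
Perfect competition: P = MC = 67, so 188 − Q = 67 and Q = 121.
Monopoly sets MR = MC: 188 − 2Q = 67 ⇒ Q = 60.5, P = 188 − 60.5 = 127.5.
DWL is the triangle between Q = 60.5 and Q = 121: ½·(121 − 60.5)·(127.5 − 67) = 1830.125.

DWL = 1830.125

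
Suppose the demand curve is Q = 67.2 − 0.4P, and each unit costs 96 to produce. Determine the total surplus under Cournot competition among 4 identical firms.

Inverting demand: P = 168 − 2.5Q.
Cournot with 4 identical firms: the symmetric best-response condition is 168 − 12.5q = 96. Each firm produces q = 5.76, total output Q = 23.04, price P = 110.4.
CS = ½·(168 − 110.4)·23.04 = 663.552; PS = (110.4 − 96)·23.04 = 331.776; TS = 995.328.

TS = 995.328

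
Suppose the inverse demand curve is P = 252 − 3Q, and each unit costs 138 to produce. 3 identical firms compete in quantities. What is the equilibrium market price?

Cournot with 3 identical firms: the symmetric best-response condition is 252 − 12q = 138. Each firm produces q = 9.5, total output Q = 28.5, price P = 166.5.

P = 166.5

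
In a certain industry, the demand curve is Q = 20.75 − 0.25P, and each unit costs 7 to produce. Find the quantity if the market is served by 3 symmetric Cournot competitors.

Inverting demand: P = 83 − 4Q.
Cournot with 3 identical firms: the symmetric best-response condition is 83 − 16q = 7. Each firm produces q = 4.75, total output Q = 14.25, price P = 26.

Q = 14.25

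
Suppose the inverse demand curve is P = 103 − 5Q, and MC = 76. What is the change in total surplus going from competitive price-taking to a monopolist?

Competitive firms price at marginal cost: P = 76, giving Q = 5.4.
CS = ½·(103 − 76)·5.4 = 72.9; PS = (76 − 76)·5.4 = 0; TS = 72.9.
The monopolist equates marginal revenue to marginal cost: 103 − 10Q = 76, so Q = 2.7. From demand, P = 89.5.
CS = ½·(103 − 89.5)·2.7 = 18.225; PS = (89.5 − 76)·2.7 = 36.45; TS = 54.675.
Change in total surplus: 54.675 − 72.9 = −18.225.

Total surplus falls by 18.225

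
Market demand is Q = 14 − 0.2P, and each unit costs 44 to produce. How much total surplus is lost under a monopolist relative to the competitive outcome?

Inverting demand: P = 70 − 5Q.
Competitive firms price at marginal cost: P = 44, giving Q = 5.2.
A monopolist chooses Q where MR = MC. MR = 70 − 10Q; setting this equal to 44 gives Q = 2.6 and P = 57.
DWL is the triangle between Q = 2.6 and Q = 5.2: ½·(5.2 − 2.6)·(57 − 44) = 16.9.

DWL = 16.9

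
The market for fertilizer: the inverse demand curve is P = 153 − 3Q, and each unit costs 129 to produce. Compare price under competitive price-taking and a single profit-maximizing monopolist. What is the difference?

Under competition P = MC = 129, so Q = (153 − 129)/3 = 8.
The monopolist equates marginal revenue to marginal cost: 153 − 6Q = 129, so Q = 4. From demand, P = 141.
Change in price: 141 − 129 = 12.

P rises by 12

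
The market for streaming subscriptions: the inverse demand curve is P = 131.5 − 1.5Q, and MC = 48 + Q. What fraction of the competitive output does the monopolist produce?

Q_m/Q_c = 0.625

The monopolist equates marginal revenue to marginal cost: 131.5 − 3Q = 48 + Q, so Q = 20.875. From demand, P = 1603/16.
Under competition P = MC: 131.5 − 1.5Q = 48 + Q ⇒ Q = 33.4, P = 81.4.
Ratio Q_m/Q_c = 20.875/33.4 = 0.625.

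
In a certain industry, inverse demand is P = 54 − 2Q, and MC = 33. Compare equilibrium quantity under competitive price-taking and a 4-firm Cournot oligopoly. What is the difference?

Perfect competition: P = MC = 33, so 54 − 2Q = 33 and Q = 10.5.
With 4 symmetric Cournot firms, each firm's FOC gives 54 − 10q = 33, so q = 2.1, Q = 4·2.1 = 8.4, and P = 37.2.
Change in equilibrium quantity: 8.4 − 10.5 = −2.1.

Q falls by 2.1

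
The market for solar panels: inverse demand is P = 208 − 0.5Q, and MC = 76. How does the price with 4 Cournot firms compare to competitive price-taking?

In a 4-firm Cournot equilibrium, symmetry and the first-order condition give q = (208 − 76)/(2.5) = 52.8. So Q = 211.2 and P = 102.4.
Competitive firms price at marginal cost: P = 76, giving Q = 264.

Cournot: P = 102.4; Competition: P = 76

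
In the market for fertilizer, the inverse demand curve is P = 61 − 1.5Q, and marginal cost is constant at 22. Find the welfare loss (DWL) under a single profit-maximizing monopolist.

Competitive firms price at marginal cost: P = 22, giving Q = 26.
A monopolist chooses Q where MR = MC. MR = 61 − 3Q; setting this equal to 22 gives Q = 13 and P = 41.5.
DWL is the triangle between Q = 13 and Q = 26: ½·(26 − 13)·(41.5 − 22) = 126.75.

DWL = 126.75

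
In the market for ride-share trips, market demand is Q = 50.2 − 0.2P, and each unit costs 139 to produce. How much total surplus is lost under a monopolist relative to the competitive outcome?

DWL = 313.6

Inverting demand: P = 251 − 5Q.
Under competition P = MC = 139, so Q = (251 − 139)/5 = 22.4.
A monopolist chooses Q where MR = MC. MR = 251 − 10Q; setting this equal to 139 gives Q = 11.2 and P = 195.
DWL is the triangle between Q = 11.2 and Q = 22.4: ½·(22.4 − 11.2)·(195 − 139) = 313.6.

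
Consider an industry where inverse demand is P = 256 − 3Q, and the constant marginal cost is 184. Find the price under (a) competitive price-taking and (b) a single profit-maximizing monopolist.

Competition: P = 184; Monopoly: P = 220

Perfect competition: P = MC = 184, so 256 − 3Q = 184 and Q = 24.
The monopolist equates marginal revenue to marginal cost: 256 − 6Q = 184, so Q = 12. From demand, P = 220.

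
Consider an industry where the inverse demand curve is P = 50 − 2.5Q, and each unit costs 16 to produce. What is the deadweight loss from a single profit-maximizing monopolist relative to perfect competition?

Under competition P = MC = 16, so Q = (50 − 16)/2.5 = 13.6.
The monopolist equates marginal revenue to marginal cost: 50 − 5Q = 16, so Q = 6.8. From demand, P = 33.
DWL is the triangle between Q = 6.8 and Q = 13.6: ½·(13.6 − 6.8)·(33 − 16) = 57.8.

DWL = 57.8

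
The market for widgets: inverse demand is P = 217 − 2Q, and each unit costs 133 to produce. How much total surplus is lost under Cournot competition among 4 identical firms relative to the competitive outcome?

Under competition P = MC = 133, so Q = (217 − 133)/2 = 42.
In a 4-firm Cournot equilibrium, symmetry and the first-order condition give q = (217 − 133)/(10) = 8.4. So Q = 33.6 and P = 149.8.
DWL is the triangle between Q = 33.6 and Q = 42: ½·(42 − 33.6)·(149.8 − 133) = 70.56.

DWL = 70.56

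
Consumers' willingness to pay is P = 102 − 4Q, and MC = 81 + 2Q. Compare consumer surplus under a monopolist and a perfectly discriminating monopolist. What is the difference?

CS falls by 8.82

Monopoly sets MR = MC: 102 − 8Q = 81 + 2Q ⇒ Q = 2.1, P = 102 − 4·2.1 = 93.6.
CS = ½·(102 − 93.6)·2.1 = 8.82.
Under first-degree price discrimination the firm charges each unit its demand price and produces up to where P = MC, i.e. Q = 3.5. Consumer surplus is zero; producer surplus equals total surplus.
CS = 0.
Change in consumer surplus: 0 − 8.82 = −8.82.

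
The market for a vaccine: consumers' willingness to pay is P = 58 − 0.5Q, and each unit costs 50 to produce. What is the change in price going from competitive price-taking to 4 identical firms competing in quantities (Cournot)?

Competitive firms price at marginal cost: P = 50, giving Q = 16.
In a 4-firm Cournot equilibrium, symmetry and the first-order condition give q = (58 − 50)/(2.5) = 3.2. So Q = 12.8 and P = 51.6.
Change in price: 51.6 − 50 = 1.6.

Price rises by 1.6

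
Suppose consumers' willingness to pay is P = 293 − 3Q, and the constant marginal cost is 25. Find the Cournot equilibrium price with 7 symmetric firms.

In a 7-firm Cournot equilibrium, symmetry and the first-order condition give q = (293 − 25)/(24) = 67/6. So Q = 469/6 and P = 58.5.

P = 58.5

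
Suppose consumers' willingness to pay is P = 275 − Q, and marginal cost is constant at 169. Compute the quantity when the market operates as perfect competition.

Perfect competition: P = MC = 169, so 275 − Q = 169 and Q = 106.

Q = 106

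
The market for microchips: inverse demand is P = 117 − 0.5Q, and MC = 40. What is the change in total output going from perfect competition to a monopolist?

Under competition P = MC = 40, so Q = (117 − 40)/0.5 = 154.
A monopolist chooses Q where MR = MC. MR = 117 − Q; setting this equal to 40 gives Q = 77 and P = 78.5.
Change in total output: 77 − 154 = −77.

Q falls by 77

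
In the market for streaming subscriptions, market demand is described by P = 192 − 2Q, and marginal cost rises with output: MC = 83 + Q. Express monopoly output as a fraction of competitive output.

Q_m/Q_c = 0.6

A monopolist chooses Q where MR = MC. MR = 192 − 4Q; setting this equal to 83 + Q gives Q = 21.8 and P = 148.4.
Under competition P = MC: 192 − 2Q = 83 + Q ⇒ Q = 109/3, P = 358/3.
Ratio Q_m/Q_c = 21.8/(109/3) = 0.6.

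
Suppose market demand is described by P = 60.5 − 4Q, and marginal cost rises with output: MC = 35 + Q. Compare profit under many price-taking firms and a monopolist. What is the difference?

π rises by 23.12

Under competition P = MC: 60.5 − 4Q = 35 + Q ⇒ Q = 5.1, P = 40.1.
Profit = 40.1·5.1 − (35·5.1 + ½·1·5.1²) = 13.005.
The monopolist equates marginal revenue to marginal cost: 60.5 − 8Q = 35 + Q, so Q = 17/6. From demand, P = 295/6.
Profit = 295/6·17/6 − (35·17/6 + ½·1·(17/6)²) = 36.125.
Change in profit: 36.125 − 13.005 = 23.12.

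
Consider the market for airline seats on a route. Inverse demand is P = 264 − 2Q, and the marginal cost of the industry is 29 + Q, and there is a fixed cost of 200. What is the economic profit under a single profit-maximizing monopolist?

Profit = 5322.5

Monopoly sets MR = MC: 264 − 4Q = 29 + Q ⇒ Q = 47, P = 264 − 2·47 = 170.
Profit = 170·47 − (29·47 + ½·1·47²) − 200 = 5322.5.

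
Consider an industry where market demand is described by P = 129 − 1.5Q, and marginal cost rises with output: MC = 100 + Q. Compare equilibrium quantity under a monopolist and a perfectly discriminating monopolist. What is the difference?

Equilibrium quantity rises by 4.35

The monopolist equates marginal revenue to marginal cost: 129 − 3Q = 100 + Q, so Q = 7.25. From demand, P = 118.125.
Under first-degree price discrimination the firm charges each unit its demand price and produces up to where P = MC, i.e. Q = 11.6. Consumer surplus is zero; producer surplus equals total surplus.
Change in equilibrium quantity: 11.6 − 7.25 = 4.35.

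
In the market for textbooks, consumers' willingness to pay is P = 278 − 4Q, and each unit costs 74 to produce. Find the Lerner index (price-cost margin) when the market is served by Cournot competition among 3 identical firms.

Lerner index = 0.408

Cournot with 3 identical firms: the symmetric best-response condition is 278 − 16q = 74. Each firm produces q = 12.75, total output Q = 38.25, price P = 125.
Lerner index = (P − MC)/P = (125 − 74)/125 = 0.408.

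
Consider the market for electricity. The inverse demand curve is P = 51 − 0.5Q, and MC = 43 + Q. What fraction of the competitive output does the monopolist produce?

Q_m/Q_c = 0.75

Monopoly sets MR = MC: 51 − Q = 43 + Q ⇒ Q = 4, P = 51 − 0.5·4 = 49.
Competitive equilibrium sets price equal to marginal cost: 51 − 0.5Q = 43 + Q, so Q = 16/3 and P = 145/3.
Ratio Q_m/Q_c = 4/(16/3) = 0.75.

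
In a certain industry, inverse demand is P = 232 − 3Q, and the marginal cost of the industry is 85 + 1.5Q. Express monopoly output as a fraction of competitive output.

Q_m/Q_c = 0.6

The monopolist equates marginal revenue to marginal cost: 232 − 6Q = 85 + 1.5Q, so Q = 19.6. From demand, P = 173.2.
Under competition P = MC: 232 − 3Q = 85 + 1.5Q ⇒ Q = 98/3, P = 134.
Ratio Q_m/Q_c = 19.6/(98/3) = 0.6.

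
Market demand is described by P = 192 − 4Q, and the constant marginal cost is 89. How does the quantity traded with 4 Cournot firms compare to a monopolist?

In a 4-firm Cournot equilibrium, symmetry and the first-order condition give q = (192 − 89)/(20) = 5.15. So Q = 20.6 and P = 109.6.
A monopolist chooses Q where MR = MC. MR = 192 − 8Q; setting this equal to 89 gives Q = 12.875 and P = 140.5.

Cournot: Q = 20.6; Monopoly: Q = 12.875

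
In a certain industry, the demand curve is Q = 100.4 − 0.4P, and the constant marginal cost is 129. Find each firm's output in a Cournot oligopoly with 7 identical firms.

q_i = 6.1

Inverting demand: P = 251 − 2.5Q.
With 7 symmetric Cournot firms, each firm's FOC gives 251 − 20q = 129, so q = 6.1, Q = 7·6.1 = 42.7, and P = 144.25.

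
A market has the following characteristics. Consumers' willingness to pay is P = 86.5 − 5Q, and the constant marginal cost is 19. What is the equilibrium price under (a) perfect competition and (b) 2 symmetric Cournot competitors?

Competition: P = 19; Cournot: P = 41.5

Perfect competition: P = MC = 19, so 86.5 − 5Q = 19 and Q = 13.5.
With 2 symmetric Cournot firms, each firm's FOC gives 86.5 − 15q = 19, so q = 4.5, Q = 2·4.5 = 9, and P = 41.5.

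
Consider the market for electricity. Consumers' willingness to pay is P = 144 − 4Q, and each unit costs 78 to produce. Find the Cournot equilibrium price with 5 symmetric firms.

With 5 symmetric Cournot firms, each firm's FOC gives 144 − 24q = 78, so q = 2.75, Q = 5·2.75 = 13.75, and P = 89.

P = 89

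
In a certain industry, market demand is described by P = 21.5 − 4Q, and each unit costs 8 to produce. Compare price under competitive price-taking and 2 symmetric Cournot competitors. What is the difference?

P rises by 4.5

Under competition P = MC = 8, so Q = (21.5 − 8)/4 = 3.375.
With 2 symmetric Cournot firms, each firm's FOC gives 21.5 − 12q = 8, so q = 1.125, Q = 2·1.125 = 2.25, and P = 12.5.
Change in price: 12.5 − 8 = 4.5.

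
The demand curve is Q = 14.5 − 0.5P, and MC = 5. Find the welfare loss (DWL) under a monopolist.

DWL = 36

Inverting demand: P = 29 − 2Q.
Competitive firms price at marginal cost: P = 5, giving Q = 12.
Monopoly sets MR = MC: 29 − 4Q = 5 ⇒ Q = 6, P = 29 − 2·6 = 17.
DWL is the triangle between Q = 6 and Q = 12: ½·(12 − 6)·(17 − 5) = 36.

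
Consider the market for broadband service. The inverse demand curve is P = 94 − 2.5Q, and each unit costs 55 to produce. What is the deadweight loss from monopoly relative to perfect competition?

DWL = 76.05

Perfect competition: P = MC = 55, so 94 − 2.5Q = 55 and Q = 15.6.
The monopolist equates marginal revenue to marginal cost: 94 − 5Q = 55, so Q = 7.8. From demand, P = 74.5.
DWL is the triangle between Q = 7.8 and Q = 15.6: ½·(15.6 − 7.8)·(74.5 − 55) = 76.05.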